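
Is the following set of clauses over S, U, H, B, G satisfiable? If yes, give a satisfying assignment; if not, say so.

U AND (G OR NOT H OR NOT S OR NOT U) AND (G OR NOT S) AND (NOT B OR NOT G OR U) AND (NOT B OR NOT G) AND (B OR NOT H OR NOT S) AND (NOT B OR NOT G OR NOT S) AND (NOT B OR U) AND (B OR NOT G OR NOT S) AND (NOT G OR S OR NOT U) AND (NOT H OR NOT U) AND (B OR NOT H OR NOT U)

Unit clause (U) forces U = True.
In (NOT H OR NOT U) only NOT H is left, so H = False.
Try S = True:
  (G OR NOT S) forces G = True.
  (NOT B OR NOT G) forces B = False.
  clause (B OR NOT G OR NOT S) is falsified — backtrack.
So S = False.
  then (NOT G OR S OR NOT U) forces G = False.
Set B = True.
All clauses satisfied.

S = False, U = True, H = False, B = True, G = False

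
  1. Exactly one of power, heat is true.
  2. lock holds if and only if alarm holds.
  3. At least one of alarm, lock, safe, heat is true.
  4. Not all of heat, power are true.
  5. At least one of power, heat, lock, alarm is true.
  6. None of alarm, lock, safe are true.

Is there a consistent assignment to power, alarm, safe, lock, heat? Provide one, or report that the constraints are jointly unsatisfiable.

power: False, alarm: False, safe: False, lock: False, heat: True

  (1) {power, heat}: 1 true — exactly one ✓
  (2) lock=F, alarm=F — same ✓
  (3) {alarm, lock, safe, heat}: 1 true — at least one ✓
  (4) {heat, power}: 1/2 true — not all ✓
  (5) {power, heat, lock, alarm}: 1 true — at least one ✓
  (6) {alarm, lock, safe}: 0 true — none ✓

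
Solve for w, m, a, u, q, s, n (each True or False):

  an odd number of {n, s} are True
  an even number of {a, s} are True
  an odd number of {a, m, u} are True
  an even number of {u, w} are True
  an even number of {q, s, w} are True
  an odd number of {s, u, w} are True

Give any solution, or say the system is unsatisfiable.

w: True; m: True; a: True; u: True; q: False; s: True; n: False

{n, s}: 1 true → odd ✓
{a, s}: 2 true → even ✓
{a, m, u}: 3 true → odd ✓
{u, w}: 2 true → even ✓
{q, s, w}: 2 true → even ✓
{s, u, w}: 3 true → odd ✓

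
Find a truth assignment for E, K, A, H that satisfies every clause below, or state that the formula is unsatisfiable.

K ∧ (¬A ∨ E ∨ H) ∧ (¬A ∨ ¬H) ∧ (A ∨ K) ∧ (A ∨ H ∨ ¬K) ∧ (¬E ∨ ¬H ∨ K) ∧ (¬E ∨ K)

Unit clause (K) forces K = True.
Set E = True.
Set A = True.
  then (¬A ∨ ¬H) forces H = False.
All clauses satisfied.

E: True, K: True, A: True, H: False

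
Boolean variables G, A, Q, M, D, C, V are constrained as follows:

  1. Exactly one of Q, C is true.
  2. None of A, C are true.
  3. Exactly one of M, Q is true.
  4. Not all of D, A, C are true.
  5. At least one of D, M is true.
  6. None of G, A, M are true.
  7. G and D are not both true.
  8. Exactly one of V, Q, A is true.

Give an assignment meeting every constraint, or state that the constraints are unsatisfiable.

G=F, A=F, Q=T, M=F, D=T, C=F, V=F

  (1) {Q, C}: 1 true — exactly one ✓
  (2) {A, C}: 0 true — none ✓
  (3) {M, Q}: 1 true — exactly one ✓
  (4) {D, A, C}: 1/3 true — not all ✓
  (5) {D, M}: 1 true — at least one ✓
  (6) {G, A, M}: 0 true — none ✓
  (7) G=F, D=T — not both ✓
  (8) {V, Q, A}: 1 true — exactly one ✓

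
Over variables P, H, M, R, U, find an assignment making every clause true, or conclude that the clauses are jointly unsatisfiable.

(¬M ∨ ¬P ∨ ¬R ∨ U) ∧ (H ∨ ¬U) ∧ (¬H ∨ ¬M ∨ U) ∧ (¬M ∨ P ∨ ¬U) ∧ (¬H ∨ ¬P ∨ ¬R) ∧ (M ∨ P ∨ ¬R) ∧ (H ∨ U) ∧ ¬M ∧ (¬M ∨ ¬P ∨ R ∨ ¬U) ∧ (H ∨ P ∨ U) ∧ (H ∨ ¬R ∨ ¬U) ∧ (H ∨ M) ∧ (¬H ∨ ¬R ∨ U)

P: False, H: True, M: False, R: False, U: False

Unit clause (¬M) forces M = False.
In (H ∨ M) only H is left, so H = True.
Set P = False.
  then (M ∨ P ∨ ¬R) forces R = False.
Set U = False.
All clauses satisfied.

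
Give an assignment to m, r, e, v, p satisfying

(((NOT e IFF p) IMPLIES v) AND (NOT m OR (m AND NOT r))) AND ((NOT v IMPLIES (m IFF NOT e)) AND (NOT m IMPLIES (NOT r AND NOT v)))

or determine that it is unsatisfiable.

m: True, r: False, e: True, v: True, p: True

  ((NOT e IFF p) IMPLIES v) AND (NOT m OR (m AND NOT r)) = True
    (NOT e IFF p) IMPLIES v = True
      NOT e IFF p = False
        NOT e = False
    NOT m OR (m AND NOT r) = True
      NOT m = False
      m AND NOT r = True
        NOT r = True
  (NOT v IMPLIES (m IFF NOT e)) AND (NOT m IMPLIES (NOT r AND NOT v)) = True
    NOT v IMPLIES (m IFF NOT e) = True
      NOT v = False
      m IFF NOT e = False
        NOT e = False
    NOT m IMPLIES (NOT r AND NOT v) = True
      NOT m = False
      NOT r AND NOT v = False
        NOT r = True
        NOT v = False
Both conjuncts True, so the formula holds.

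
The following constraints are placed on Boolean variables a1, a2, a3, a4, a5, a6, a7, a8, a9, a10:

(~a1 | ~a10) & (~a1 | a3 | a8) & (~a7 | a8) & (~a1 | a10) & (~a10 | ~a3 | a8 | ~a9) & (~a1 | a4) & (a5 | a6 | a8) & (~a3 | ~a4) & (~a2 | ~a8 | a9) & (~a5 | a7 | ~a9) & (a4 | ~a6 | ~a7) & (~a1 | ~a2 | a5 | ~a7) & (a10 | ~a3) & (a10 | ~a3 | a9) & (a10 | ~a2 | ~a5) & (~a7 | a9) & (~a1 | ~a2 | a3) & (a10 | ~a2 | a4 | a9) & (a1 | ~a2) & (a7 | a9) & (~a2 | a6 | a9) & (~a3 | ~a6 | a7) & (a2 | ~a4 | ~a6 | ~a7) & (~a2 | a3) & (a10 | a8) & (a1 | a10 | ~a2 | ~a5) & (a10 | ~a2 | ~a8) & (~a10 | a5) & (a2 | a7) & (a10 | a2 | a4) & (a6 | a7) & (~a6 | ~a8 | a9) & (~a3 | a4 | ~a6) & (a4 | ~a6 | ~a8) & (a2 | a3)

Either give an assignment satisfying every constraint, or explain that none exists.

a1: False, a2: False, a3: True, a4: False, a5: True, a6: False, a7: True, a8: True, a9: True, a10: True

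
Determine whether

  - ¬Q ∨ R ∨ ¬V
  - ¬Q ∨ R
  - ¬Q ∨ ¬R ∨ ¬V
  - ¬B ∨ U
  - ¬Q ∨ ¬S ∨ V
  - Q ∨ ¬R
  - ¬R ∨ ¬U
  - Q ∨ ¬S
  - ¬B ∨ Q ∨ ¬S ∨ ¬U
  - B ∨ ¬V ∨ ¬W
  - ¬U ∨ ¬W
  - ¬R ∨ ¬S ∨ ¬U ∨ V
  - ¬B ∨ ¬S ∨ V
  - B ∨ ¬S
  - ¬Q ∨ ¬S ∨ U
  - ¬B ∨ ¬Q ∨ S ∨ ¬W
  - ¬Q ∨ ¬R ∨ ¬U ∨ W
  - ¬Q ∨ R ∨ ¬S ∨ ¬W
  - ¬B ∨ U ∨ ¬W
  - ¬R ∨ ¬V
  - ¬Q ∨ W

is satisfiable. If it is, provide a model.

R = False; W = False; S = False; U = True; B = True; Q = False; V = True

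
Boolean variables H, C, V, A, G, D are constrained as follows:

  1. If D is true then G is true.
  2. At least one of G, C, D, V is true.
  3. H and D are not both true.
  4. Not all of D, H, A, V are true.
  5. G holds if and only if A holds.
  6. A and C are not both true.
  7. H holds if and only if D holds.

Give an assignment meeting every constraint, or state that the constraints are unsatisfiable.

H = False, C = False, V = True, A = False, G = False, D = False

  (1) D=F ⇒ G: vacuous ✓
  (2) {G, C, D, V}: 1 true — at least one ✓
  (3) H=F, D=F — not both ✓
  (4) {D, H, A, V}: 1/4 true — not all ✓
  (5) G=F, A=F — same ✓
  (6) A=F, C=F — not both ✓
  (7) H=F, D=F — same ✓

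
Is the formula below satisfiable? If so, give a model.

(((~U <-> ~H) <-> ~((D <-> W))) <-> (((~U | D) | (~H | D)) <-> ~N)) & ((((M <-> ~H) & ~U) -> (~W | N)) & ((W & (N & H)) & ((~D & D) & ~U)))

Unsatisfiable — no assignment works.

Case D = True: the conjunct ~D is False.
Case D = False: the conjunct D is False.
Both cases fail — unsatisfiable.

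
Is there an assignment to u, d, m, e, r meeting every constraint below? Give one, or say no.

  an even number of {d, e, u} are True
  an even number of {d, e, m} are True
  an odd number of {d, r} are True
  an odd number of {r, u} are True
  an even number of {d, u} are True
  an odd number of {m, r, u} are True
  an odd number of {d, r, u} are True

u = False; d = False; m = False; e = False; r = True

{d, e, u}: 0 true → even ✓
{d, e, m}: 0 true → even ✓
{d, r}: 1 true → odd ✓
{r, u}: 1 true → odd ✓
{d, u}: 0 true → even ✓
{m, r, u}: 1 true → odd ✓
{d, r, u}: 1 true → odd ✓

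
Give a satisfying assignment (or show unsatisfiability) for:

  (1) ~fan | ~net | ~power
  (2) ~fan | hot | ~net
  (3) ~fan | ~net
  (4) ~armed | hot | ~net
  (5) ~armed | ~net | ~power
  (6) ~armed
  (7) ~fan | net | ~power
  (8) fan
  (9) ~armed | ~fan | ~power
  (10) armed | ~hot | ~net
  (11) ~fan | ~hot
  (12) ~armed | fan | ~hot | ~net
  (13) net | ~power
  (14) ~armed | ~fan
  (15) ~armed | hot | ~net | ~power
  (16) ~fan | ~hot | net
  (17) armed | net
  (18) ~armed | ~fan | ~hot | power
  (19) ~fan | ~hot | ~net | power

Case armed = True:
  Clause (~armed) is falsified — contradiction.
Case armed = False:
  (fan) forces fan = True.
  (~fan | ~net) forces net = False.
  Clause (armed | net) is falsified — contradiction.
Both cases fail, so the formula is unsatisfiable.

UNSATISFIABLE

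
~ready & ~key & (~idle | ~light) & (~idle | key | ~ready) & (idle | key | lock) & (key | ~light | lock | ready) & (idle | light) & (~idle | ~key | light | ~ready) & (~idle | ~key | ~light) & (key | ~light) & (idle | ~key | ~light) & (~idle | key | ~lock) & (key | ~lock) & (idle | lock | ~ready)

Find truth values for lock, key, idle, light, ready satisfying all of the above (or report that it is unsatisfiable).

Unit clause (~ready) forces ready = False.
Unit clause (~key) forces key = False.
In (key | ~light) only ~light is left, so light = False.
In (key | ~lock) only ~lock is left, so lock = False.
In (idle | key | lock) only idle is left, so idle = True.
All clauses satisfied.

lock: False, key: False, idle: True, light: False, ready: False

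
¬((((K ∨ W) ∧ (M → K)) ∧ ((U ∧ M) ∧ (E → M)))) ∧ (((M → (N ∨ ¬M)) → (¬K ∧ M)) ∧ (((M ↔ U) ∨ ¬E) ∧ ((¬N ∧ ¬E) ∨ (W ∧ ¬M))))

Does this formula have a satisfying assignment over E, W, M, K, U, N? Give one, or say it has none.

E: False, W: True, M: True, K: False, U: True, N: False

  ¬((((K ∨ W) ∧ (M → K)) ∧ ((U ∧ M) ∧ (E → M)))) = True
    ((K ∨ W) ∧ (M → K)) ∧ ((U ∧ M) ∧ (E → M)) = False
      (K ∨ W) ∧ (M → K) = False
        K ∨ W = True
        M → K = False
      (U ∧ M) ∧ (E → M) = True
        U ∧ M = True
        E → M = True
  ((M → (N ∨ ¬M)) → (¬K ∧ M)) ∧ (((M ↔ U) ∨ ¬E) ∧ ((¬N ∧ ¬E) ∨ (W ∧ ¬M))) = True
    (M → (N ∨ ¬M)) → (¬K ∧ M) = True
      M → (N ∨ ¬M) = False
        N ∨ ¬M = False
          ¬M = False
      ¬K ∧ M = True
        ¬K = True
    ((M ↔ U) ∨ ¬E) ∧ ((¬N ∧ ¬E) ∨ (W ∧ ¬M)) = True
      (M ↔ U) ∨ ¬E = True
        M ↔ U = True
        ¬E = True
      (¬N ∧ ¬E) ∨ (W ∧ ¬M) = True
        ¬N ∧ ¬E = True
          ¬N = True
          ¬E = True
        W ∧ ¬M = False
          ¬M = False
Both conjuncts True, so the formula holds.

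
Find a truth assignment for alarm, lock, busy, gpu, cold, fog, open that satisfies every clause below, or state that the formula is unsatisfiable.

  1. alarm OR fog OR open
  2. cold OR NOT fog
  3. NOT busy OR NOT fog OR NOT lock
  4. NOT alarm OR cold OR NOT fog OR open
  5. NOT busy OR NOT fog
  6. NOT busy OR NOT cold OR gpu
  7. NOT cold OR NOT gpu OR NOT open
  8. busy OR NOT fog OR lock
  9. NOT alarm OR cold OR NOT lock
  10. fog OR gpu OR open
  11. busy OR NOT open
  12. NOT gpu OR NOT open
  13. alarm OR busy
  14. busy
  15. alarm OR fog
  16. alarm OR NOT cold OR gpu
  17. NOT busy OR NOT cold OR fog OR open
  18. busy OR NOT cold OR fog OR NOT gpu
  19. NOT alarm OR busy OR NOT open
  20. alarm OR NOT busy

Unit clause (busy) forces busy = True.
In (alarm OR NOT busy) only alarm is left, so alarm = True.
In (NOT busy OR NOT fog) only NOT fog is left, so fog = False.
Try lock = True:
  (NOT alarm OR cold OR NOT lock) forces cold = True.
  (NOT busy OR NOT cold OR gpu) forces gpu = True.
  (NOT cold OR NOT gpu OR NOT open) forces open = False.
  clause (NOT busy OR NOT cold OR fog OR open) is falsified — backtrack.
So lock = False.
Set gpu = True.
  then (NOT gpu OR NOT open) forces open = False.
  then (NOT busy OR NOT cold OR fog OR open) forces cold = False.
All clauses satisfied.

alarm=T; lock=F; busy=T; gpu=T; cold=F; fog=F; open=F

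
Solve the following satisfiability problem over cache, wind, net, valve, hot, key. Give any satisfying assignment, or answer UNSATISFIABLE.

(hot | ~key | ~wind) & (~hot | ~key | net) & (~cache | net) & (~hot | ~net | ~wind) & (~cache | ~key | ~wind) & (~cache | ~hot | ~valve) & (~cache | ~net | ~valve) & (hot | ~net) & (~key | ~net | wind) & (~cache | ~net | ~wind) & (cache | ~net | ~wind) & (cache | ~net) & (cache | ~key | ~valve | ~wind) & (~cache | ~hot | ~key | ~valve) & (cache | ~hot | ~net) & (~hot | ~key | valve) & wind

cache = False, wind = True, net = False, valve = True, hot = False, key = False

Unit clause (wind) forces wind = True.
Try cache = True:
  (~cache | net) forces net = True.
  clause (~cache | ~net | ~wind) is falsified — backtrack.
So cache = False.
  then (cache | ~net | ~wind) forces net = False.
Set valve = True.
  then (cache | ~key | ~valve | ~wind) forces key = False.
Set hot = False.
All clauses satisfied.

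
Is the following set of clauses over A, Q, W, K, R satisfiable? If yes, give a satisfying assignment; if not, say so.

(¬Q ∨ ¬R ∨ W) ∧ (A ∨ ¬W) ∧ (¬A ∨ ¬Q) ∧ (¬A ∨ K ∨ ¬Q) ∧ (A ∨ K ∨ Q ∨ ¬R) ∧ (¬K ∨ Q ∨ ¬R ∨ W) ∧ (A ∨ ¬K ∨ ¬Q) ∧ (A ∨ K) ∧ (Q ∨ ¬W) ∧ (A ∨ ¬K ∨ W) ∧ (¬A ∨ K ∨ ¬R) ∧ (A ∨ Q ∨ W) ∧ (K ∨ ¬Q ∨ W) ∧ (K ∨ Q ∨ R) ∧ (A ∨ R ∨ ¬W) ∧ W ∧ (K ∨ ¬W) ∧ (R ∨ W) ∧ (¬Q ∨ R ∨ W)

Unsatisfiable — no assignment works.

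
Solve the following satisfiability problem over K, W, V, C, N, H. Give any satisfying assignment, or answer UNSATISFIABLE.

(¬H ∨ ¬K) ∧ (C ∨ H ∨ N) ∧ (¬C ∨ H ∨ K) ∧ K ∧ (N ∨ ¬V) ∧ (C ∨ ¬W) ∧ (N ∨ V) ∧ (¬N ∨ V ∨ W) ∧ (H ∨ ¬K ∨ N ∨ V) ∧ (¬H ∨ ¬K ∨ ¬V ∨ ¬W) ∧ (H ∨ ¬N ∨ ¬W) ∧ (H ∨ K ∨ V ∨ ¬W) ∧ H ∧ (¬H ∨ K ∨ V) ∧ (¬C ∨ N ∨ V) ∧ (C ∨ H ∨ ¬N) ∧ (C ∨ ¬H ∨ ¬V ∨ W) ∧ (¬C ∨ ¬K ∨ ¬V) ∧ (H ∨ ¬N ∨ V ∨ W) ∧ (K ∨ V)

Case K = True:
  (¬H ∨ ¬K) forces H = False.
  Clause (H) is falsified — contradiction.
Case K = False:
  Clause (K) is falsified — contradiction.
Both cases fail, so the formula is unsatisfiable.

No satisfying assignment exists.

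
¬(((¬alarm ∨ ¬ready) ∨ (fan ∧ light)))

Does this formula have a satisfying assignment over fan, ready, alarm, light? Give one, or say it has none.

fan=F; ready=T; alarm=T; light=T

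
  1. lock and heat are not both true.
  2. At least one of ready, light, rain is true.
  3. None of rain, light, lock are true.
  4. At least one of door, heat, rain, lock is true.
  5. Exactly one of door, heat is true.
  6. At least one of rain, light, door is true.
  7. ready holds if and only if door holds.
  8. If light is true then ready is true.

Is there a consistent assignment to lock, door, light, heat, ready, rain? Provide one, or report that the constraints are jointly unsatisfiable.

lock: False; door: True; light: False; heat: False; ready: True; rain: False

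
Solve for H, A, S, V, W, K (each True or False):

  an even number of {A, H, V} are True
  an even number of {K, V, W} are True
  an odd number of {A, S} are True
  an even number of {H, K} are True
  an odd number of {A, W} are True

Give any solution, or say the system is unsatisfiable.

Adding constraints 1, 2, 4, 5 mod 2: every variable appears an even number of times on the left, so the left side is 0.
But the right sides sum to 1 (mod 2). 0 ≠ 1 — the system is inconsistent.

Unsatisfiable — no assignment works.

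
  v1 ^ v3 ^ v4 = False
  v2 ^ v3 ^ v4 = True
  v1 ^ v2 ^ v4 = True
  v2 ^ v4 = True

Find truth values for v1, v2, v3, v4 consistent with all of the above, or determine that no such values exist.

v1 = False, v2 = True, v3 = False, v4 = False

v1 ^ v3 ^ v4 = F ^ F ^ F = False ✓
v2 ^ v3 ^ v4 = T ^ F ^ F = True ✓
v1 ^ v2 ^ v4 = F ^ T ^ F = True ✓
v2 ^ v4 = T ^ F = True ✓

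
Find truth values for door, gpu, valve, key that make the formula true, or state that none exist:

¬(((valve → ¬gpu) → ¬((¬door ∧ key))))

door = False, gpu = False, valve = False, key = True

  ¬(((valve → ¬gpu) → ¬((¬door ∧ key)))) = True
    (valve → ¬gpu) → ¬((¬door ∧ key)) = False
      valve → ¬gpu = True
        ¬gpu = True
      ¬((¬door ∧ key)) = False
        ¬door ∧ key = True
          ¬door = True
The formula evaluates to True.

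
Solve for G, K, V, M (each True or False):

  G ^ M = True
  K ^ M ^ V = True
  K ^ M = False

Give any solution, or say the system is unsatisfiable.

G = False; K = True; V = True; M = True

G ^ M = F ^ T = True ✓
K ^ M ^ V = T ^ T ^ T = True ✓
K ^ M = T ^ T = False ✓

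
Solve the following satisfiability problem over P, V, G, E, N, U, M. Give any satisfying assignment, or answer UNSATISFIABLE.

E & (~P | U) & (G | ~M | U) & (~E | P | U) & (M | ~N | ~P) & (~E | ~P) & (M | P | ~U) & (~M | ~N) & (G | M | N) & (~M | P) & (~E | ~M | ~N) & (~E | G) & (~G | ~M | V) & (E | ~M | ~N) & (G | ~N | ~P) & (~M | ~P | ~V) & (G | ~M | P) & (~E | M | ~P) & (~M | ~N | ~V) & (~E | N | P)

Case E = True:
  (~E | ~P) forces P = False.
  (~E | P | U) forces U = True.
  (M | P | ~U) forces M = True.
  Clause (~M | P) is falsified — contradiction.
Case E = False:
  Clause (E) is falsified — contradiction.
Both cases fail, so the formula is unsatisfiable.

Unsatisfiable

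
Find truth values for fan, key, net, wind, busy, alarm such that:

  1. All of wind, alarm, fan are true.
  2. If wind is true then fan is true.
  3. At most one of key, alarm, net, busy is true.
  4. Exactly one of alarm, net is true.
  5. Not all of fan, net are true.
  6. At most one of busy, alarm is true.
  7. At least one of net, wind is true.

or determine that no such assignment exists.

fan = True, key = False, net = False, wind = True, busy = False, alarm = True

  (1) {wind, alarm, fan}: all 3 true ✓
  (2) wind=T ⇒ fan: T ✓
  (3) {key, alarm, net, busy}: 1 true — at most one ✓
  (4) {alarm, net}: 1 true — exactly one ✓
  (5) {fan, net}: 1/2 true — not all ✓
  (6) {busy, alarm}: 1 true — at most one ✓
  (7) {net, wind}: 1 true — at least one ✓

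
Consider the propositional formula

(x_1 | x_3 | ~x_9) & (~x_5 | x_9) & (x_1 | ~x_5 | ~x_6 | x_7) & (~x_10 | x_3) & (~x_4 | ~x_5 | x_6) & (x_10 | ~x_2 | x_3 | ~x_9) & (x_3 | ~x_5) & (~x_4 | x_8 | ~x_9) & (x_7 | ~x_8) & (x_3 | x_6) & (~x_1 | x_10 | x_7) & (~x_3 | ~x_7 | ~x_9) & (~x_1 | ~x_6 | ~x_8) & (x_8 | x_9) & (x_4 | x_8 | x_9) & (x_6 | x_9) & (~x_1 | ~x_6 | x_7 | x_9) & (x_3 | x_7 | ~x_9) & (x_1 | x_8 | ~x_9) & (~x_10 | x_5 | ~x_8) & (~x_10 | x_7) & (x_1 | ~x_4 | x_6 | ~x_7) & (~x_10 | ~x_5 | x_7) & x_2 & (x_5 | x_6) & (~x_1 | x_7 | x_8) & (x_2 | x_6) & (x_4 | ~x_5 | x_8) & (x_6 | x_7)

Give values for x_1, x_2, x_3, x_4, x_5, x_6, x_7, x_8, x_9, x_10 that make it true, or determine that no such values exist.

x_1 = False, x_2 = True, x_3 = False, x_4 = False, x_5 = False, x_6 = True, x_7 = True, x_8 = True, x_9 = False, x_10 = False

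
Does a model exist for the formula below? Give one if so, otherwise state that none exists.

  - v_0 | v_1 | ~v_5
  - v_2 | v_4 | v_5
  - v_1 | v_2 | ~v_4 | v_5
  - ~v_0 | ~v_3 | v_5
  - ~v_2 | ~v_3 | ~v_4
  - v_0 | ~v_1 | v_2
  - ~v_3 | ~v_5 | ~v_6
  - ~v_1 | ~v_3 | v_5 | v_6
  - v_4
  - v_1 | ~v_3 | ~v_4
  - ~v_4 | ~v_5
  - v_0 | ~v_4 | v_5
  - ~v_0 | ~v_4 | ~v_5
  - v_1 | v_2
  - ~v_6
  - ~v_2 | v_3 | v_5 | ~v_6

v_0=T, v_1=T, v_2=T, v_3=F, v_4=T, v_5=F, v_6=F

Unit clause (v_4) forces v_4 = True.
In (~v_4 | ~v_5) only ~v_5 is left, so v_5 = False.
In (v_0 | ~v_4 | v_5) only v_0 is left, so v_0 = True.
Unit clause (~v_6) forces v_6 = False.
In (~v_0 | ~v_3 | v_5) only ~v_3 is left, so v_3 = False.
Set v_1 = True.
Set v_2 = True.
All clauses satisfied.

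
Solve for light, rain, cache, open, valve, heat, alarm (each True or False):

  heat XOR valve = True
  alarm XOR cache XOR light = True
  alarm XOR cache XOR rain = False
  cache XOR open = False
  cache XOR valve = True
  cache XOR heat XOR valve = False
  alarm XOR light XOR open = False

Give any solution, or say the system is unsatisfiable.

Adding constraints 2, 4, 7 mod 2: every variable appears an even number of times on the left, so the left side is 0.
But the right sides sum to 1 (mod 2). 0 ≠ 1 — the system is inconsistent.

Unsatisfiable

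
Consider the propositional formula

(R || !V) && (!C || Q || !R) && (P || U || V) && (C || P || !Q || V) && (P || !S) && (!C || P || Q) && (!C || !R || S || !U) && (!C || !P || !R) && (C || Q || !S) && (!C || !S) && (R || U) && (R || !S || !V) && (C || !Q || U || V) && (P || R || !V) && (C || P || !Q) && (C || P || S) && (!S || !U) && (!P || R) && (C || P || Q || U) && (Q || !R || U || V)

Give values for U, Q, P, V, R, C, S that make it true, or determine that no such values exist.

Set U = True.
  then (!S || !U) forces S = False.
Set Q = True.
Set P = False.
  then (C || P || !Q) forces C = True.
  then (!C || !R || S || !U) forces R = False.
  then (P || R || !V) forces V = False.
All clauses satisfied.

U = True, Q = True, P = False, V = False, R = False, C = True, S = False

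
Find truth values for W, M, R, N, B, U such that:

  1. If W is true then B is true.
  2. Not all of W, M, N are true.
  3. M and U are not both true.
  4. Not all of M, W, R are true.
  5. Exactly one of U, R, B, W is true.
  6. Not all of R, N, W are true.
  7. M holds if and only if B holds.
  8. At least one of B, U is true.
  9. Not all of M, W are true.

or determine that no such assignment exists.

W=F, M=T, R=F, N=T, B=T, U=F

  (1) W=F ⇒ B: vacuous ✓
  (2) {W, M, N}: 2/3 true — not all ✓
  (3) M=T, U=F — not both ✓
  (4) {M, W, R}: 1/3 true — not all ✓
  (5) {U, R, B, W}: 1 true — exactly one ✓
  (6) {R, N, W}: 1/3 true — not all ✓
  (7) M=T, B=T — same ✓
  (8) {B, U}: 1 true — at least one ✓
  (9) {M, W}: 1/2 true — not all ✓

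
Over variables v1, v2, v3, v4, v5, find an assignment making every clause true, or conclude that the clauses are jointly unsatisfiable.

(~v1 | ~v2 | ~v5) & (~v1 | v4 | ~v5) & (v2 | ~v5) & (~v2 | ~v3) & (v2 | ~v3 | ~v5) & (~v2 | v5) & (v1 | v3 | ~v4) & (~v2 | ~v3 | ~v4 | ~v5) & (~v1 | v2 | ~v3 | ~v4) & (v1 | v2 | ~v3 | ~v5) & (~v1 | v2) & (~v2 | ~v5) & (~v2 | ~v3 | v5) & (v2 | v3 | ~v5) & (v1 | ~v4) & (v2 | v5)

Unsatisfiable — no assignment works.

Case v5 = True:
  (v2 | ~v5) forces v2 = True.
  Clause (~v2 | ~v5) is falsified — contradiction.
Case v5 = False:
  (~v2 | v5) forces v2 = False.
  Clause (v2 | v5) is falsified — contradiction.
Both cases fail, so the formula is unsatisfiable.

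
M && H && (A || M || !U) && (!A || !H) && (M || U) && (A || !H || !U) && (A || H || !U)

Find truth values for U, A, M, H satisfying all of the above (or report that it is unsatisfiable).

Unit clause (M) forces M = True.
Unit clause (H) forces H = True.
In (!A || !H) only !A is left, so A = False.
In (A || !H || !U) only !U is left, so U = False.
Check each clause:
  (M): M holds.
  (H): H holds.
  (A || M || !U): M holds.
  (!A || !H): !A holds.
  (M || U): M holds.
  (A || !H || !U): !U holds.
  (A || H || !U): H holds.
All clauses satisfied.

U: False; A: False; M: True; H: True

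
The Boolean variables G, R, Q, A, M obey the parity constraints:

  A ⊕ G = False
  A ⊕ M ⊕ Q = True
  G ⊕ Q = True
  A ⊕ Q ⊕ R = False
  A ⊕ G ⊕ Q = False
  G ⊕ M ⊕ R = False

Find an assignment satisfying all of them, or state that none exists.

G = True, R = True, Q = False, A = True, M = False

A ⊕ G = T ⊕ T = False ✓
A ⊕ M ⊕ Q = T ⊕ F ⊕ F = True ✓
G ⊕ Q = T ⊕ F = True ✓
A ⊕ Q ⊕ R = T ⊕ F ⊕ T = False ✓
A ⊕ G ⊕ Q = T ⊕ T ⊕ F = False ✓
G ⊕ M ⊕ R = T ⊕ F ⊕ T = False ✓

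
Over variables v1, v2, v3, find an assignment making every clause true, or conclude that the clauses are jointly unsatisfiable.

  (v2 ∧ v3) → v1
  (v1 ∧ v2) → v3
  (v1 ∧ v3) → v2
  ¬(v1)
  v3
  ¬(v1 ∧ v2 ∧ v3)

v1 = False, v2 = False, v3 = True

Unit clause (v3) forces v3 = True.
Unit clause (¬v1) forces v1 = False.
In (v1 ∨ ¬v2 ∨ ¬v3) only ¬v2 is left, so v2 = False.
Check each clause:
  (v3): v3 holds.
  (¬v1): ¬v1 holds.
  (¬v1 ∨ v2 ∨ ¬v3): ¬v1 holds.
  (¬v1 ∨ ¬v2 ∨ v3): ¬v1 holds.
  (v1 ∨ ¬v2 ∨ ¬v3): ¬v2 holds.
  (¬v1 ∨ ¬v2 ∨ ¬v3): ¬v1 holds.
All clauses satisfied.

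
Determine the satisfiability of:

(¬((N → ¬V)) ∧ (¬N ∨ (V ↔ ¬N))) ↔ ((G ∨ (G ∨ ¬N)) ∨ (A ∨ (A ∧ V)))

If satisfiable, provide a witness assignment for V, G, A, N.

V = False, G = False, A = False, N = True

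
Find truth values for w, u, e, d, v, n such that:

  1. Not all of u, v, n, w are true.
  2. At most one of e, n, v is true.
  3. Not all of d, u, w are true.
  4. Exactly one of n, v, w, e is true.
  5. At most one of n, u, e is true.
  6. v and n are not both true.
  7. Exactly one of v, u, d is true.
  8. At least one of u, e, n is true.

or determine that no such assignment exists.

w = False, u = False, e = True, d = True, v = False, n = False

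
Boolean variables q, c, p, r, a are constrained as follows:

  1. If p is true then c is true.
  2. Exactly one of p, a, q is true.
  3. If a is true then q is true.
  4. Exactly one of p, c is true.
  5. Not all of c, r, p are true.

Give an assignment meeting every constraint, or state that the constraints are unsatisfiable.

q = True, c = True, p = False, r = True, a = False

  (1) p=F ⇒ c: vacuous ✓
  (2) {p, a, q}: 1 true — exactly one ✓
  (3) a=F ⇒ q: vacuous ✓
  (4) {p, c}: 1 true — exactly one ✓
  (5) {c, r, p}: 2/3 true — not all ✓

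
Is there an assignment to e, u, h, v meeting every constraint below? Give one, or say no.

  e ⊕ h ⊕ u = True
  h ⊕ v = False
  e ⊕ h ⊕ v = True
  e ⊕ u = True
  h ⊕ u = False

e=T, u=F, h=F, v=F

e ⊕ h ⊕ u = T ⊕ F ⊕ F = True ✓
h ⊕ v = F ⊕ F = False ✓
e ⊕ h ⊕ v = T ⊕ F ⊕ F = True ✓
e ⊕ u = T ⊕ F = True ✓
h ⊕ u = F ⊕ F = False ✓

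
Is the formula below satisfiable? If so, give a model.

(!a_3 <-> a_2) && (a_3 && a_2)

Case a_2 = True: the formula simplifies to !a_3 && a_3.
  a_3 = True: the conjunct !a_3 is False.
  a_3 = False: the conjunct a_3 is False.
Case a_2 = False: the conjunct a_2 is False.
Both cases fail — unsatisfiable.

No satisfying assignment exists.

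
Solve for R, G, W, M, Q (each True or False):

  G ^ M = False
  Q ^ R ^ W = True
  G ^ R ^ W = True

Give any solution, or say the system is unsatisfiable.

R = False; G = True; W = False; M = True; Q = True

G ^ M = T ^ T = False ✓
Q ^ R ^ W = T ^ F ^ F = True ✓
G ^ R ^ W = T ^ F ^ F = True ✓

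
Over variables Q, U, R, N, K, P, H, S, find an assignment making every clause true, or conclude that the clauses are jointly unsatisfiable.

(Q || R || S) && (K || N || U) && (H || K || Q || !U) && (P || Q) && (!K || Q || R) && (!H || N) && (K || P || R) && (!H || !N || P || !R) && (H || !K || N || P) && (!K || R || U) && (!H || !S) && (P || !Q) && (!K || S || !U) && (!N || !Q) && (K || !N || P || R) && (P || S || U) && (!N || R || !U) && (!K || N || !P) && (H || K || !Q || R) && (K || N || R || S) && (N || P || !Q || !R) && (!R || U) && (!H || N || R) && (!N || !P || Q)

Q: True; U: True; R: True; N: False; K: False; P: True; H: False; S: False

Set Q = True.
  then (P || !Q) forces P = True.
  then (!N || !Q) forces N = False.
  then (!K || N || !P) forces K = False.
  then (K || N || U) forces U = True.
  then (!H || N) forces H = False.
  then (H || K || !Q || R) forces R = True.
Set S = False.
All clauses satisfied.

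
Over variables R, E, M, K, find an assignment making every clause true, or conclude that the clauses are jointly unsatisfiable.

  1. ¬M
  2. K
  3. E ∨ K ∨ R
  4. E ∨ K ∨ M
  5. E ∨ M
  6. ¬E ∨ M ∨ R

R: True; E: True; M: False; K: True

Unit clause (¬M) forces M = False.
Unit clause (K) forces K = True.
In (E ∨ M) only E is left, so E = True.
In (¬E ∨ M ∨ R) only R is left, so R = True.
All clauses satisfied.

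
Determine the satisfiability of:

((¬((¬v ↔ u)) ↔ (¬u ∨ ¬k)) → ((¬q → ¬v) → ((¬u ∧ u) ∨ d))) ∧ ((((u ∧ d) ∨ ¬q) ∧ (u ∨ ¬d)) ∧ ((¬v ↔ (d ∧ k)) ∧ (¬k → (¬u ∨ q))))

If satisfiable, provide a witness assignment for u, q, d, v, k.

u=F; q=F; d=F; v=T; k=F

  (¬((¬v ↔ u)) ↔ (¬u ∨ ¬k)) → ((¬q → ¬v) → ((¬u ∧ u) ∨ d)) = True
    ¬((¬v ↔ u)) ↔ (¬u ∨ ¬k) = False
      ¬((¬v ↔ u)) = False
        ¬v ↔ u = True
          ¬v = False
      ¬u ∨ ¬k = True
        ¬u = True
        ¬k = True
    (¬q → ¬v) → ((¬u ∧ u) ∨ d) = True
      ¬q → ¬v = False
        ¬q = True
        ¬v = False
      (¬u ∧ u) ∨ d = False
        ¬u ∧ u = False
          ¬u = True
  (((u ∧ d) ∨ ¬q) ∧ (u ∨ ¬d)) ∧ ((¬v ↔ (d ∧ k)) ∧ (¬k → (¬u ∨ q))) = True
    ((u ∧ d) ∨ ¬q) ∧ (u ∨ ¬d) = True
      (u ∧ d) ∨ ¬q = True
        u ∧ d = False
        ¬q = True
      u ∨ ¬d = True
        ¬d = True
    (¬v ↔ (d ∧ k)) ∧ (¬k → (¬u ∨ q)) = True
      ¬v ↔ (d ∧ k) = True
        ¬v = False
        d ∧ k = False
      ¬k → (¬u ∨ q) = True
        ¬k = True
        ¬u ∨ q = True
          ¬u = True
Both conjuncts True, so the formula holds.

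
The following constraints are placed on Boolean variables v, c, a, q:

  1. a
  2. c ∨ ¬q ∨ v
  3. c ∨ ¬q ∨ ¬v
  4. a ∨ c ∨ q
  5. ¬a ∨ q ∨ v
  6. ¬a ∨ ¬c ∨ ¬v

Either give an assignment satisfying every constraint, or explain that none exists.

Unit clause (a) forces a = True.
Set v = False.
  then (¬a ∨ q ∨ v) forces q = True.
  then (c ∨ ¬q ∨ v) forces c = True.
All clauses satisfied.

v=F; c=T; a=T; q=T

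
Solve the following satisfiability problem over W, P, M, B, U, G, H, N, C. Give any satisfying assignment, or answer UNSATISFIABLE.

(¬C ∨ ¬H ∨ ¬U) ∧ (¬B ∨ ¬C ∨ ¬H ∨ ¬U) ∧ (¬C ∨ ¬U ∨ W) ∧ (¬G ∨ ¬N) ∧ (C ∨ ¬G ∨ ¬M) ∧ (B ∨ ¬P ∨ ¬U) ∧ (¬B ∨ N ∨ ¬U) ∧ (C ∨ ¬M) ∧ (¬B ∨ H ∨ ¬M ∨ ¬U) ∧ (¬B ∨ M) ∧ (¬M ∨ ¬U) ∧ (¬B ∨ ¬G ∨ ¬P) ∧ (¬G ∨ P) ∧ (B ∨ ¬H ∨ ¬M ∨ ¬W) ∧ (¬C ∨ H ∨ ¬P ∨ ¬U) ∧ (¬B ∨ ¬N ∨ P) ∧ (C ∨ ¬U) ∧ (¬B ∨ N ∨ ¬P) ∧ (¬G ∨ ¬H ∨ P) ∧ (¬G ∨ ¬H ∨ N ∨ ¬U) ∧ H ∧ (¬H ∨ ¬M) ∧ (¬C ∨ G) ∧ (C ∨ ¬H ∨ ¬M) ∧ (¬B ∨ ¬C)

W=T, P=F, M=F, B=F, U=F, G=F, H=T, N=T, C=F

Unit clause (H) forces H = True.
In (¬H ∨ ¬M) only ¬M is left, so M = False.
In (¬B ∨ M) only ¬B is left, so B = False.
Set W = True.
Set P = False.
  then (¬G ∨ P) forces G = False.
  then (¬C ∨ G) forces C = False.
  then (C ∨ ¬U) forces U = False.
Set N = True.
All clauses satisfied.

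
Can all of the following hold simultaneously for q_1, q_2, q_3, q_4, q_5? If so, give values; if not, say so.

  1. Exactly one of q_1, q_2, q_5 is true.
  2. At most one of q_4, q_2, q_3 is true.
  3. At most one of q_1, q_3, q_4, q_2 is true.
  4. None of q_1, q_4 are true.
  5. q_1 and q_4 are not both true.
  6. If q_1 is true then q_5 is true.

q_1 = False; q_2 = False; q_3 = True; q_4 = False; q_5 = True

  (1) {q_1, q_2, q_5}: 1 true — exactly one ✓
  (2) {q_4, q_2, q_3}: 1 true — at most one ✓
  (3) {q_1, q_3, q_4, q_2}: 1 true — at most one ✓
  (4) {q_1, q_4}: 0 true — none ✓
  (5) q_1=F, q_4=F — not both ✓
  (6) q_1=F ⇒ q_5: vacuous ✓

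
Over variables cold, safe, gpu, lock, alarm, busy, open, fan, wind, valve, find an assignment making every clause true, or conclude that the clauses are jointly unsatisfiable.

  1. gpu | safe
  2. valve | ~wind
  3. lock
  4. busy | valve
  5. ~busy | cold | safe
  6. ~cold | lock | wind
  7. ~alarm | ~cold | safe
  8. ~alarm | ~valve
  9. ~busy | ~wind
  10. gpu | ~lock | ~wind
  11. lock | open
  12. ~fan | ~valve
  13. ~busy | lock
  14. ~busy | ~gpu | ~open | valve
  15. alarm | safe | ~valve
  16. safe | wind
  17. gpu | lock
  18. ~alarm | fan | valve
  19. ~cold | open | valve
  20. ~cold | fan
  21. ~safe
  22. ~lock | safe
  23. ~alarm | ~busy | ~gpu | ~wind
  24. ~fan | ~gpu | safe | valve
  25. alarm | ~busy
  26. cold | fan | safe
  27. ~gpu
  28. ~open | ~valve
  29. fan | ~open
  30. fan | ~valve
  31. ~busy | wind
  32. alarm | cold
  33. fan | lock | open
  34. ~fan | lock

Case safe = True:
  Clause (~safe) is falsified — contradiction.
Case safe = False:
  (gpu | safe) forces gpu = True.
  Clause (~gpu) is falsified — contradiction.
Both cases fail, so the formula is unsatisfiable.

Unsatisfiable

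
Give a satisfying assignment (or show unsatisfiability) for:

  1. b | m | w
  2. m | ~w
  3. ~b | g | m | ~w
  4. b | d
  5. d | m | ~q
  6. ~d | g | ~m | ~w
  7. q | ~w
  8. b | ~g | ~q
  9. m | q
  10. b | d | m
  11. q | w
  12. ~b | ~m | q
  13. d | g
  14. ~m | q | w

g: True, w: False, q: True, b: True, m: True, d: False

Set g = True.
Set w = False.
  then (q | w) forces q = True.
  then (b | ~g | ~q) forces b = True.
Set m = True.
Set d = False.
All clauses satisfied.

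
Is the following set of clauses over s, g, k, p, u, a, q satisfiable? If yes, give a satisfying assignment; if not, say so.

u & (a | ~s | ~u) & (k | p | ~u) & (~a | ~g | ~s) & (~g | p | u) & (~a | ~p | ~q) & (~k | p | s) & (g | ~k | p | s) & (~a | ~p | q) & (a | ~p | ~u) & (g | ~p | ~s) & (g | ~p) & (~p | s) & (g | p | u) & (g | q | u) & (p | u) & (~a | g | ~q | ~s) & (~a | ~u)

Case u = True:
  (~a | ~u) forces a = False.
  (a | ~s | ~u) forces s = False.
  (a | ~p | ~u) forces p = False.
  (k | p | ~u) forces k = True.
  Clause (~k | p | s) is falsified — contradiction.
Case u = False:
  Clause (u) is falsified — contradiction.
Both cases fail, so the formula is unsatisfiable.

The formula is unsatisfiable.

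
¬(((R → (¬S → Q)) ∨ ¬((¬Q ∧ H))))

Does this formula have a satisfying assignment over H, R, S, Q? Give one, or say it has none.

H: True, R: True, S: False, Q: False

  ¬(((R → (¬S → Q)) ∨ ¬((¬Q ∧ H)))) = True
    (R → (¬S → Q)) ∨ ¬((¬Q ∧ H)) = False
      R → (¬S → Q) = False
        ¬S → Q = False
          ¬S = True
      ¬((¬Q ∧ H)) = False
        ¬Q ∧ H = True
          ¬Q = True
The formula evaluates to True.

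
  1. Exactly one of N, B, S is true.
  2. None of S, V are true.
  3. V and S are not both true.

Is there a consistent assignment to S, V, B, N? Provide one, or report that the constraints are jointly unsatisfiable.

S = False, V = False, B = True, N = False

  (1) {N, B, S}: 1 true — exactly one ✓
  (2) {S, V}: 0 true — none ✓
  (3) V=F, S=F — not both ✓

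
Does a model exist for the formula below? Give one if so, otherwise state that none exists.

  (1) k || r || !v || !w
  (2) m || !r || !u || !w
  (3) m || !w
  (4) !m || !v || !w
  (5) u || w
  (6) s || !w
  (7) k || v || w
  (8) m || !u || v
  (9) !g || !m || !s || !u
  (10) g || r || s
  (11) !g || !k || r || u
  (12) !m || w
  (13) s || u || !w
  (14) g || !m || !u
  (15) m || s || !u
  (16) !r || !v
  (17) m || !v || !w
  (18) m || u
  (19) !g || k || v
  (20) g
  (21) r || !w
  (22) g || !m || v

v: True, g: True, u: True, r: False, k: False, w: False, m: False, s: True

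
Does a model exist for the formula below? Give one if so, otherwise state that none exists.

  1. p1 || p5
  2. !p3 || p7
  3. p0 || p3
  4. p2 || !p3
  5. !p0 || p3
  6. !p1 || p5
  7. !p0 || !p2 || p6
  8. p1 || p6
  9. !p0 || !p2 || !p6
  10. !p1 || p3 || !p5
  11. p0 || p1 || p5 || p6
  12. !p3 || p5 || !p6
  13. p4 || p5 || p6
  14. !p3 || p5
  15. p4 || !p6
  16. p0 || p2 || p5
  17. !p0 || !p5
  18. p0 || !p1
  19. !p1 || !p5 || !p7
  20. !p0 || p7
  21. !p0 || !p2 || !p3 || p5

p0=F; p1=F; p2=T; p3=T; p4=T; p5=T; p6=T; p7=T

Try p0 = True:
  (!p0 || p3) forces p3 = True.
  (!p3 || p7) forces p7 = True.
  (p2 || !p3) forces p2 = True.
  (!p0 || !p2 || p6) forces p6 = True.
  clause (!p0 || !p2 || !p6) is falsified — backtrack.
So p0 = False.
  then (p0 || p3) forces p3 = True.
  then (p2 || !p3) forces p2 = True.
  then (!p3 || p5) forces p5 = True.
  then (p0 || !p1) forces p1 = False.
  then (!p3 || p7) forces p7 = True.
  then (p1 || p6) forces p6 = True.
  then (p4 || !p6) forces p4 = True.
All clauses satisfied.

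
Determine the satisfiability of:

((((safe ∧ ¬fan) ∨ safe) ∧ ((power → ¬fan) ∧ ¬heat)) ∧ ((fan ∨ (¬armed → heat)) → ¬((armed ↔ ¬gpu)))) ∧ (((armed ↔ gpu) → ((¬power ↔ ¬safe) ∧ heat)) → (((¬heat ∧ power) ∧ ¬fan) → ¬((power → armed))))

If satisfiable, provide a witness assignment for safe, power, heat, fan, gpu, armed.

safe: True; power: False; heat: False; fan: False; gpu: True; armed: True

  (((safe ∧ ¬fan) ∨ safe) ∧ ((power → ¬fan) ∧ ¬heat)) ∧ ((fan ∨ (¬armed → heat)) → ¬((armed ↔ ¬gpu))) = True
    ((safe ∧ ¬fan) ∨ safe) ∧ ((power → ¬fan) ∧ ¬heat) = True
      (safe ∧ ¬fan) ∨ safe = True
        safe ∧ ¬fan = True
          ¬fan = True
      (power → ¬fan) ∧ ¬heat = True
        power → ¬fan = True
          ¬fan = True
        ¬heat = True
    (fan ∨ (¬armed → heat)) → ¬((armed ↔ ¬gpu)) = True
      fan ∨ (¬armed → heat) = True
        ¬armed → heat = True
          ¬armed = False
      ¬((armed ↔ ¬gpu)) = True
        armed ↔ ¬gpu = False
          ¬gpu = False
  ((armed ↔ gpu) → ((¬power ↔ ¬safe) ∧ heat)) → (((¬heat ∧ power) ∧ ¬fan) → ¬((power → armed))) = True
    (armed ↔ gpu) → ((¬power ↔ ¬safe) ∧ heat) = False
      armed ↔ gpu = True
      (¬power ↔ ¬safe) ∧ heat = False
        ¬power ↔ ¬safe = False
          ¬power = True
          ¬safe = False
    ((¬heat ∧ power) ∧ ¬fan) → ¬((power → armed)) = True
      (¬heat ∧ power) ∧ ¬fan = False
        ¬heat ∧ power = False
          ¬heat = True
        ¬fan = True
      ¬((power → armed)) = False
        power → armed = True
Both conjuncts True, so the formula holds.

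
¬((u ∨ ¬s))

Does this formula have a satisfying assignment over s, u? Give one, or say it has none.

s=T, u=F

  ¬((u ∨ ¬s)) = True
    u ∨ ¬s = False
      ¬s = False
The formula evaluates to True.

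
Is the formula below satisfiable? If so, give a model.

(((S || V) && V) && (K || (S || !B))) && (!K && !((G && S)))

G = False, V = True, B = True, K = False, S = True

  ((S || V) && V) && (K || (S || !B)) = True
    (S || V) && V = True
      S || V = True
    K || (S || !B) = True
      S || !B = True
        !B = False
  !K && !((G && S)) = True
    !K = True
    !((G && S)) = True
      G && S = False
Both conjuncts True, so the formula holds.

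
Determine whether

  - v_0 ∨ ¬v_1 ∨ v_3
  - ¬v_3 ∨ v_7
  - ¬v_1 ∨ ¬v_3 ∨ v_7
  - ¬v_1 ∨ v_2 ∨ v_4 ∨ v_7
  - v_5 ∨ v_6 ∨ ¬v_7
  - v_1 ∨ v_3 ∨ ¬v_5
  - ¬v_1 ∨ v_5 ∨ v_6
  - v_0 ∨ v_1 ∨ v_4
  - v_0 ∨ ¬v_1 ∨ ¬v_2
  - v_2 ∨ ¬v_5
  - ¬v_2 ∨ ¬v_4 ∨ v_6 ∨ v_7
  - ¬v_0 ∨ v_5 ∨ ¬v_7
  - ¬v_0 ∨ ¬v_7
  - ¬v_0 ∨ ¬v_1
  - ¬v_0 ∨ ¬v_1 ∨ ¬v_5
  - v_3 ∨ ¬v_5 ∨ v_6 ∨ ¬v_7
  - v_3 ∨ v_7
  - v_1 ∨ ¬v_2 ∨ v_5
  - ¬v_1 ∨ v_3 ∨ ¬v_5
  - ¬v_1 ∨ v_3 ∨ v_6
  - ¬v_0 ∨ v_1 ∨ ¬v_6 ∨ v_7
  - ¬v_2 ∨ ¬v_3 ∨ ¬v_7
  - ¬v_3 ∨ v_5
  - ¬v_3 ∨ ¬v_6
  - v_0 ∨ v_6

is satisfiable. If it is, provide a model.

Set v_0 = False.
  then (v_0 ∨ v_6) forces v_6 = True.
  then (¬v_3 ∨ ¬v_6) forces v_3 = False.
  then (v_0 ∨ ¬v_1 ∨ v_3) forces v_1 = False.
  then (v_1 ∨ v_3 ∨ ¬v_5) forces v_5 = False.
  then (v_0 ∨ v_1 ∨ v_4) forces v_4 = True.
  then (v_3 ∨ v_7) forces v_7 = True.
  then (v_1 ∨ ¬v_2 ∨ v_5) forces v_2 = False.
All clauses satisfied.

v_0 = False, v_1 = False, v_2 = False, v_3 = False, v_4 = True, v_5 = False, v_6 = True, v_7 = True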